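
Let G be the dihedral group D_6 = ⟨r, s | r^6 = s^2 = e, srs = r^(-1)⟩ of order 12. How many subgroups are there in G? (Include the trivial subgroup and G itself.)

16

|G| = 12, so by Lagrange every subgroup order divides 12. Divisors: 1, 2, 3, 4, 6, 12.
Subgroups by order — order 1: 1; order 2: 7; order 3: 1; order 4: 3; order 6: 3; order 12: 1.
Total: 1 + 7 + 1 + 3 + 3 + 1 = 16.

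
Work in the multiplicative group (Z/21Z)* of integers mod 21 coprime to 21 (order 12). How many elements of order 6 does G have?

6

The elements of order 6 are: 2, 5, 10, 11, 17, 19.
That's 6.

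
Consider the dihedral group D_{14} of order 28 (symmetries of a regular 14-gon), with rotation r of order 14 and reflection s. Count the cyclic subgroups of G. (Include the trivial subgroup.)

Group the elements of G by the cyclic subgroup they generate; each cyclic subgroup of order d accounts for φ(d) elements.
Cyclic subgroups by order — order 1: 1; order 2: 15; order 7: 1; order 14: 1.
Total: 18.

18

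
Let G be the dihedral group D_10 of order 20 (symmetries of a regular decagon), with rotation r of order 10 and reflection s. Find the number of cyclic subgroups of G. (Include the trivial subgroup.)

14

A cyclic subgroup of order d is generated by each of its φ(d) elements of order d, so the cyclic subgroups of order d number (#elements of order d)/φ(d).
Cyclic subgroups by order — order 1: 1; order 2: 11; order 5: 1; order 10: 1.
Total: 14.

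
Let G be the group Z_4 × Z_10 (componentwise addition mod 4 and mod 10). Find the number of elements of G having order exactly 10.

An element (a,b) has order lcm(ord(a), ord(b)); count pairs with lcm equal to 10.
Enumerating gives 12 such elements.

12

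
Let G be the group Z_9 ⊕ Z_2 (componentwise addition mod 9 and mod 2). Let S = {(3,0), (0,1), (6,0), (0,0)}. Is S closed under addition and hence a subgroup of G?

|S| = 4 does not divide |G| = 18, so by Lagrange S is not a subgroup.

No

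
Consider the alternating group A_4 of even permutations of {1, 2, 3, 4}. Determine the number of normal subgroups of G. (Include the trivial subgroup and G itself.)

G has 10 subgroups. Checking conjugation-invariance by order — order 1: 1/1 normal; order 2: 0/3 normal; order 3: 0/4 normal; order 4: 1/1 normal; order 12: 1/1 normal.
Total normal subgroups: 3.

3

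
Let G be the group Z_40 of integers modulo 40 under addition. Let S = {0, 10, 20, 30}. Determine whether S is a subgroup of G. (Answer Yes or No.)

|S| = 4 divides |G| = 40, consistent with Lagrange.
S contains the identity, every element's inverse is in S, and S is closed under +: it is a subgroup.
In fact S = ⟨10⟩.

Yes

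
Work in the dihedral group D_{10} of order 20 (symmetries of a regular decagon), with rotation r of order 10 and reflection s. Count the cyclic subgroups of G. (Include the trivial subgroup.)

14

A cyclic subgroup of order d is generated by each of its φ(d) elements of order d, so the cyclic subgroups of order d number (#elements of order d)/φ(d).
Cyclic subgroups by order — order 1: 1; order 2: 11; order 5: 1; order 10: 1.
Total: 14.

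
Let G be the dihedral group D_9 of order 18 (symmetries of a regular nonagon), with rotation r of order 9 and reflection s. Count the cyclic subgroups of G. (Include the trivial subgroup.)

Group the elements of G by the cyclic subgroup they generate; each cyclic subgroup of order d accounts for φ(d) elements.
Cyclic subgroups by order — order 1: 1; order 2: 9; order 3: 1; order 9: 1.
Total: 12.

12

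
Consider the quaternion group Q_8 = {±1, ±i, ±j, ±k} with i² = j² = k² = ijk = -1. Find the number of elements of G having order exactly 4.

6

The elements of order 4 are: i, -i, j, -j, k, -k.
That's 6.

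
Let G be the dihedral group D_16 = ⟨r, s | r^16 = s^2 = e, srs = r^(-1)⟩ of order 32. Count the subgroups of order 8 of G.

5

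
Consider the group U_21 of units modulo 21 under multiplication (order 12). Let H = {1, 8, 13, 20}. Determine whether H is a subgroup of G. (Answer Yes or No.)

Yes

|H| = 4 divides |G| = 12, consistent with Lagrange.
H contains the identity, every element's inverse is in H, and H is closed under ·: it is a subgroup.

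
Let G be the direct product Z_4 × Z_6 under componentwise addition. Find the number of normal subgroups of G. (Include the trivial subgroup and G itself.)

16

G is abelian, so every subgroup is normal.
G has 16 subgroups in total, hence 16 normal subgroups.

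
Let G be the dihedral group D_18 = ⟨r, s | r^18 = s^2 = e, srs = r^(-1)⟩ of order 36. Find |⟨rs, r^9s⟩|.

18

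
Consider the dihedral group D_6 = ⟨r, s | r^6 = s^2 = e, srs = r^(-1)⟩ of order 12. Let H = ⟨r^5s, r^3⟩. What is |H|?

4

|⟨r^5s⟩| = 2 and |⟨r^3⟩| = 2, so |H| is a multiple of lcm(2, 2) = 2 and divides |G| = 12.
Closing under the operation: H = {e, r^3, r^2s, r^5s}, so |H| = 4.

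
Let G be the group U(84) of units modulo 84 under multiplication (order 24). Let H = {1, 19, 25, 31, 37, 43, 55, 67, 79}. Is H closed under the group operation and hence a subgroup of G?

|H| = 9 does not divide |G| = 24, so by Lagrange H is not a subgroup.

No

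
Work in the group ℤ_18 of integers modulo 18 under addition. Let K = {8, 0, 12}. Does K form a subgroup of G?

No

8 ∈ K but its inverse 10 ∉ K, so K is not a subgroup.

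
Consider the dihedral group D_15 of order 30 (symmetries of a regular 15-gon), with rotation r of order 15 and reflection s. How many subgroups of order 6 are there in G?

|G| = 30 and 6 | 30, so subgroups of order 6 are possible by Lagrange.
The subgroups of order 6 are: {e, r^5, r^10, s, r^5s, r^10s}; {e, r^5, r^10, rs, r^6s, r^11s}; {e, r^5, r^10, r^2s, r^7s, r^12s}; {e, r^5, r^10, r^3s, r^8s, r^13s}; … (5 in all).
So G has 5 subgroups of order 6.

5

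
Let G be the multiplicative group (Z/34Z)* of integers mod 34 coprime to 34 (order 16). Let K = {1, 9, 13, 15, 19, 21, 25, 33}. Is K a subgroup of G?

Yes

|K| = 8 divides |G| = 16, consistent with Lagrange.
K contains the identity, every element's inverse is in K, and K is closed under ·: it is a subgroup.
In fact K = ⟨9⟩.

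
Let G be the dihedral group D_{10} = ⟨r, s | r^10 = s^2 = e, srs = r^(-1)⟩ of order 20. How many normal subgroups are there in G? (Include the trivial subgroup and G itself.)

G has 22 subgroups. Checking conjugation-invariance by order — order 1: 1/1 normal; order 2: 1/11 normal; order 4: 0/5 normal; order 5: 1/1 normal; order 10: 3/3 normal; order 20: 1/1 normal.
Total normal subgroups: 7.

7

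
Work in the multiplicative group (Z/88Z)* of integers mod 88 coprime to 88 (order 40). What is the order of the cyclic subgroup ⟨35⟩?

Compute successive powers of 35 mod 88: 35, 81, 19, 49, 43, 9, 51, 25, …; 35^10 ≡ 1 (mod 88).
So |⟨35⟩| = 10.

10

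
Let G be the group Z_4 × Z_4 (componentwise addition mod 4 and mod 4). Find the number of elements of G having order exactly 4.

12

An element (a,b) has order lcm(ord(a), ord(b)); count pairs with lcm equal to 4.
Enumerating gives 12 such elements.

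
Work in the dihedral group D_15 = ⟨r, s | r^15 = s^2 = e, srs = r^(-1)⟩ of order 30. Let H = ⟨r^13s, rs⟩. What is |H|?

|⟨r^13s⟩| = 2 and |⟨rs⟩| = 2, so |H| is a multiple of lcm(2, 2) = 2 and divides |G| = 30.
Closing under the operation: H = {e, r^3, r^6, r^9, r^12, rs, r^4s, r^7s, r^10s, r^13s}, so |H| = 10.

10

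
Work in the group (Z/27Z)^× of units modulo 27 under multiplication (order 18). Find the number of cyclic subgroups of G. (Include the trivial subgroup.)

6

Each element a generates a cyclic subgroup ⟨a⟩; distinct elements may generate the same one (a cyclic group of order d has φ(d) generators).
Cyclic subgroups by order — order 1: 1; order 2: 1; order 3: 1; order 6: 1; order 9: 1; order 18: 1.
Total: 6.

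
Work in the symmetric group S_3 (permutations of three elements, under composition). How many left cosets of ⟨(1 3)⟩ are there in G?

|⟨(1 3)⟩| = 2 and |G| = 6.
By Lagrange, [G : H] = |G|/|H| = 6/2 = 3.

3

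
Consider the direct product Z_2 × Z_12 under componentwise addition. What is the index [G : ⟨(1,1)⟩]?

2

|⟨(1,1)⟩| = 12 and |G| = 24.
By Lagrange, [G : H] = |G|/|H| = 24/12 = 2.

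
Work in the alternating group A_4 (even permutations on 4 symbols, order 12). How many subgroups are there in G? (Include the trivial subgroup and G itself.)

|G| = 12, so by Lagrange every subgroup order divides 12. Divisors: 1, 2, 3, 4, 6, 12.
Subgroups by order — order 1: 1; order 2: 3; order 3: 4; order 4: 1; order 6: 0; order 12: 1.
Total: 1 + 3 + 4 + 1 + 0 + 1 = 10.

10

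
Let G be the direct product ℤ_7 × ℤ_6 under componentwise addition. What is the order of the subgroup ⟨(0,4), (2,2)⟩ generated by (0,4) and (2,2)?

21

|⟨(0,4)⟩| = 3 and |⟨(2,2)⟩| = 21, so |H| is a multiple of lcm(3, 21) = 21 and divides |G| = 42.
Closing under the operation: H = {(0,0), (0,2), (0,4), (1,0), (1,2), (1,4), (2,0), (2,2), (2,4), (3,0), (3,2), (3,4), (4,0), (4,2), (4,4), (5,0), (5,2), (5,4), (6,0), (6,2), (6,4)}, so |H| = 21.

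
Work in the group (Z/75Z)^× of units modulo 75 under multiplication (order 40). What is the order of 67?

20

Compute successive powers of 67 mod 75: 67, 64, 13, 46, 7, 19, 73, 16, …; 67^20 ≡ 1 (mod 75).
So |⟨67⟩| = 20.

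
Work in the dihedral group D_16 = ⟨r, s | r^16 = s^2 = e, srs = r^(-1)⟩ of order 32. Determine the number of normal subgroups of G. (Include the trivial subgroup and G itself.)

8

G has 36 subgroups. Checking conjugation-invariance by order — order 1: 1/1 normal; order 2: 1/17 normal; order 4: 1/9 normal; order 8: 1/5 normal; order 16: 3/3 normal; order 32: 1/1 normal.
Total normal subgroups: 8.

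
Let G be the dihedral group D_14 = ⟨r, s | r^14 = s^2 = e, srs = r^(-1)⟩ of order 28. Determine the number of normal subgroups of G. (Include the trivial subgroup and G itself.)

7

G has 28 subgroups. Checking conjugation-invariance by order — order 1: 1/1 normal; order 2: 1/15 normal; order 4: 0/7 normal; order 7: 1/1 normal; order 14: 3/3 normal; order 28: 1/1 normal.
Total normal subgroups: 7.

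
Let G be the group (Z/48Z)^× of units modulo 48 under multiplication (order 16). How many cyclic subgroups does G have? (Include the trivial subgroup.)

Each element a generates a cyclic subgroup ⟨a⟩; distinct elements may generate the same one (a cyclic group of order d has φ(d) generators).
Cyclic subgroups by order — order 1: 1; order 2: 7; order 4: 4.
Total: 12.

12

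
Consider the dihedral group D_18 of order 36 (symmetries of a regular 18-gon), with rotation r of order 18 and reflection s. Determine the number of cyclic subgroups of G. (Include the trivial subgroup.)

24

Each element a generates a cyclic subgroup ⟨a⟩; distinct elements may generate the same one (a cyclic group of order d has φ(d) generators).
Cyclic subgroups by order — order 1: 1; order 2: 19; order 3: 1; order 6: 1; order 9: 1; order 18: 1.
Total: 24.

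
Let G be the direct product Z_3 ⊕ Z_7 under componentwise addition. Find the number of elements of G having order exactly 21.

An element (a,b) has order lcm(ord(a), ord(b)); count pairs with lcm equal to 21.
Enumerating gives 12 such elements.

12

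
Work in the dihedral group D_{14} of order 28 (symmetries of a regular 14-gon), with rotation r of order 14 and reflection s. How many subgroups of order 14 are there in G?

|G| = 28 and 14 | 28, so subgroups of order 14 are possible by Lagrange.
The subgroups of order 14 are: {e, r, r^2, r^3, r^4, r^5, r^6, r^7, r^8, r^9, r^10, r^11, r^12, r^13}; {e, r^2, r^4, r^6, r^8, r^10, r^12, s, r^2s, r^4s, r^6s, r^8s, r^10s, r^12s}; {e, r^2, r^4, r^6, r^8, r^10, r^12, rs, r^3s, r^5s, r^7s, r^9s, r^11s, r^13s}.
So G has 3 subgroups of order 14.

3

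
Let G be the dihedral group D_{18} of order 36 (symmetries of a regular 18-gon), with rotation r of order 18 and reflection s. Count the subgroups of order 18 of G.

3

|G| = 36 and 18 | 36, so subgroups of order 18 are possible by Lagrange.
The subgroups of order 18 are: {e, r, r^2, r^3, r^4, r^5, r^6, r^7, r^8, r^9, r^10, r^11, r^12, r^13, r^14, r^15, r^16, r^17}; {e, r^2, r^4, r^6, r^8, r^10, r^12, r^14, r^16, s, r^2s, r^4s, r^6s, r^8s, r^10s, r^12s, r^14s, r^16s}; {e, r^2, r^4, r^6, r^8, r^10, r^12, r^14, r^16, rs, r^3s, r^5s, r^7s, r^9s, r^11s, r^13s, r^15s, r^17s}.
So G has 3 subgroups of order 18.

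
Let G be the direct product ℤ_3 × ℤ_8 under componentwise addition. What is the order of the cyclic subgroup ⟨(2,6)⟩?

12

The order of (2,6) in Z_3 × Z_8 is lcm(ord(2) in Z_3, ord(6) in Z_8).
ord(2) = 3 and ord(6) = 4, so |⟨(2,6)⟩| = lcm(3, 4) = 12.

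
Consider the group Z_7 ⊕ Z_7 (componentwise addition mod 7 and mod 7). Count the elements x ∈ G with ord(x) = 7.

48

An element (a,b) has order lcm(ord(a), ord(b)); count pairs with lcm equal to 7.
Enumerating gives 48 such elements.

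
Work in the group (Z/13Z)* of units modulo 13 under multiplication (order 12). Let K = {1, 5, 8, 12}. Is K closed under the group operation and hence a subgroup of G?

|K| = 4 divides |G| = 12, consistent with Lagrange.
K contains the identity, every element's inverse is in K, and K is closed under ·: it is a subgroup.
In fact K = ⟨8⟩.

Yes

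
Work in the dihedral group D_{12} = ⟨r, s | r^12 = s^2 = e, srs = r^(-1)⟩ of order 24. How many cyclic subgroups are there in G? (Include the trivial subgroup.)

18

Group the elements of G by the cyclic subgroup they generate; each cyclic subgroup of order d accounts for φ(d) elements.
Cyclic subgroups by order — order 1: 1; order 2: 13; order 3: 1; order 4: 1; order 6: 1; order 12: 1.
Total: 18.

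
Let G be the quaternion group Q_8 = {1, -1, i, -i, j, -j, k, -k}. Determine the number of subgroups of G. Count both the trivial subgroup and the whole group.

6

|G| = 8, so by Lagrange every subgroup order divides 8. Divisors: 1, 2, 4, 8.
Subgroups by order — order 1: 1; order 2: 1; order 4: 3; order 8: 1.
Total: 1 + 1 + 3 + 1 = 6.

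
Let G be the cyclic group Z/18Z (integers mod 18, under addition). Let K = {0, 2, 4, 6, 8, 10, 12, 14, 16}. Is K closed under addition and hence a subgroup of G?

Yes

|K| = 9 divides |G| = 18, consistent with Lagrange.
K contains the identity, every element's inverse is in K, and K is closed under +: it is a subgroup.
In fact K = ⟨2⟩.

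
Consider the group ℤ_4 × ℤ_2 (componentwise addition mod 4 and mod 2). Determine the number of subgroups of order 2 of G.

|G| = 8 and 2 | 8, so subgroups of order 2 are possible by Lagrange.
The subgroups of order 2 are: {(0,0), (0,1)}; {(0,0), (2,0)}; {(0,0), (2,1)}.
So G has 3 subgroups of order 2.

3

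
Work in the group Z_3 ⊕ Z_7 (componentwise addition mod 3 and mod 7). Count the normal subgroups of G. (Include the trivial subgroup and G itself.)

4

G is abelian, so every subgroup is normal.
G has 4 subgroups in total, hence 4 normal subgroups.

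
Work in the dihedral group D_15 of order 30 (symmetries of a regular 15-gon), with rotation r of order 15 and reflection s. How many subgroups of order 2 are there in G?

|G| = 30 and 2 | 30, so subgroups of order 2 are possible by Lagrange.
The subgroups of order 2 are: {e, r^10s}; {e, r^11s}; {e, r^12s}; {e, r^13s}; … (15 in all).
So G has 15 subgroups of order 2.

15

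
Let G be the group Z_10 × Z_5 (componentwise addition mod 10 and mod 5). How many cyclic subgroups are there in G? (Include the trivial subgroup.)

14

Each element a generates a cyclic subgroup ⟨a⟩; distinct elements may generate the same one (a cyclic group of order d has φ(d) generators).
Cyclic subgroups by order — order 1: 1; order 2: 1; order 5: 6; order 10: 6.
Total: 14.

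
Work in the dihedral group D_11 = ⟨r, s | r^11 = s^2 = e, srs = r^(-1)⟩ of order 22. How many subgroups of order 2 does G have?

11

|G| = 22 and 2 | 22, so subgroups of order 2 are possible by Lagrange.
The subgroups of order 2 are: {e, r^10s}; {e, r^2s}; {e, r^3s}; {e, r^4s}; … (11 in all).
So G has 11 subgroups of order 2.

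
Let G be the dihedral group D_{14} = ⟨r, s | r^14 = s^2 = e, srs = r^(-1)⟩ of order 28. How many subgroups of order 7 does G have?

1

|G| = 28 and 7 | 28, so subgroups of order 7 are possible by Lagrange.
The subgroups of order 7 are: {e, r^2, r^4, r^6, r^8, r^10, r^12}.
So G has 1 subgroup of order 7.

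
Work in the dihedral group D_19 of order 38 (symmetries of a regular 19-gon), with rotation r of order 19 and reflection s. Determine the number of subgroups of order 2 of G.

19

|G| = 38 and 2 | 38, so subgroups of order 2 are possible by Lagrange.
The subgroups of order 2 are: {e, r^10s}; {e, r^11s}; {e, r^12s}; {e, r^13s}; … (19 in all).
So G has 19 subgroups of order 2.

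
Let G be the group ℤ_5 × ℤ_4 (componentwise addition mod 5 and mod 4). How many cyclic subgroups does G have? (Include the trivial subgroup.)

6

Group the elements of G by the cyclic subgroup they generate; each cyclic subgroup of order d accounts for φ(d) elements.
Cyclic subgroups by order — order 1: 1; order 2: 1; order 4: 1; order 5: 1; order 10: 1; order 20: 1.
Total: 6.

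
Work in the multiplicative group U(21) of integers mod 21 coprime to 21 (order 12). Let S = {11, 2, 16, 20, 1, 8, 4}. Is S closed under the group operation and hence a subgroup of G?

|S| = 7 does not divide |G| = 12, so by Lagrange S is not a subgroup.

No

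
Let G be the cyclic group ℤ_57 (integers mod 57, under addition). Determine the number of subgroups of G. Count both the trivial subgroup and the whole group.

4

A cyclic group of order 57 has exactly one subgroup for each divisor of 57.
Divisors of 57: 1, 3, 19, 57.
So ℤ_57 has 4 subgroups.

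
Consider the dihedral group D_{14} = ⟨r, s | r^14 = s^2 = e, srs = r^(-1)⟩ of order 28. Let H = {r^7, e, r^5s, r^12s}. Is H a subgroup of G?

|H| = 4 divides |G| = 28, consistent with Lagrange.
H contains the identity, every element's inverse is in H, and H is closed under ·: it is a subgroup.

Yes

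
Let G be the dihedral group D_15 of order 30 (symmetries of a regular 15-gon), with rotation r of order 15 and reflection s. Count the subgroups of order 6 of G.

5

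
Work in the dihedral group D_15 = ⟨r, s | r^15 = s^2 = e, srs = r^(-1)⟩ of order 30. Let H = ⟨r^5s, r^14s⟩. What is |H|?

|⟨r^5s⟩| = 2 and |⟨r^14s⟩| = 2, so |H| is a multiple of lcm(2, 2) = 2 and divides |G| = 30.
Closing under the operation: H = {e, r^3, r^6, r^9, r^12, r^2s, r^5s, r^8s, r^11s, r^14s}, so |H| = 10.

10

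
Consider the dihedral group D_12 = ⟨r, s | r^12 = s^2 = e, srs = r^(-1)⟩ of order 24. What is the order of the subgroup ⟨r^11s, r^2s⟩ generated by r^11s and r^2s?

|⟨r^11s⟩| = 2 and |⟨r^2s⟩| = 2, so |H| is a multiple of lcm(2, 2) = 2 and divides |G| = 24.
Closing under the operation: H = {e, r^3, r^6, r^9, r^2s, r^5s, r^8s, r^11s}, so |H| = 8.

8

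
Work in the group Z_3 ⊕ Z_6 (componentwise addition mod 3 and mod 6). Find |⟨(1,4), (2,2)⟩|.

|⟨(1,4)⟩| = 3 and |⟨(2,2)⟩| = 3, so |H| is a multiple of lcm(3, 3) = 3 and divides |G| = 18.
Closing under the operation: H = {(0,0), (1,4), (2,2)}, so |H| = 3.

3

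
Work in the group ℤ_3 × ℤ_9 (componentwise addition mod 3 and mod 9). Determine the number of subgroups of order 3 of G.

|G| = 27 and 3 | 27, so subgroups of order 3 are possible by Lagrange.
The subgroups of order 3 are: {(0,0), (0,3), (0,6)}; {(0,0), (1,0), (2,0)}; {(0,0), (1,3), (2,6)}; {(0,0), (1,6), (2,3)}.
So G has 4 subgroups of order 3.

4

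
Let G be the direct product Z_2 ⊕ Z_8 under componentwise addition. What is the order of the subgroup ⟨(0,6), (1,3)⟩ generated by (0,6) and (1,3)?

8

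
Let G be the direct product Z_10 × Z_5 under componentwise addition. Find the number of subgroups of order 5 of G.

6

|G| = 50 and 5 | 50, so subgroups of order 5 are possible by Lagrange.
The subgroups of order 5 are: {(0,0), (0,1), (0,2), (0,3), (0,4)}; {(0,0), (2,0), (4,0), (6,0), (8,0)}; {(0,0), (2,1), (4,2), (6,3), (8,4)}; {(0,0), (2,2), (4,4), (6,1), (8,3)}; … (6 in all).
So G has 6 subgroups of order 5.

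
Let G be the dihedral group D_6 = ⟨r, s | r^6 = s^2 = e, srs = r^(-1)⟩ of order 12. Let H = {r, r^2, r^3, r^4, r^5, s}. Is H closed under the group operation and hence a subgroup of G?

No

The identity e ∉ H, so H is not a subgroup.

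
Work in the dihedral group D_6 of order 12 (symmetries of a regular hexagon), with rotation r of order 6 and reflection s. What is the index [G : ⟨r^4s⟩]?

6

|⟨r^4s⟩| = 2 and |G| = 12.
By Lagrange, [G : H] = |G|/|H| = 12/2 = 6.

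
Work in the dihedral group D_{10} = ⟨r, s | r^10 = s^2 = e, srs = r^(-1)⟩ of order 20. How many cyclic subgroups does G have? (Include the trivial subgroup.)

14

Group the elements of G by the cyclic subgroup they generate; each cyclic subgroup of order d accounts for φ(d) elements.
Cyclic subgroups by order — order 1: 1; order 2: 11; order 5: 1; order 10: 1.
Total: 14.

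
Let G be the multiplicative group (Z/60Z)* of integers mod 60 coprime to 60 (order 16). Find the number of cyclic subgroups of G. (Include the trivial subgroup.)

Group the elements of G by the cyclic subgroup they generate; each cyclic subgroup of order d accounts for φ(d) elements.
Cyclic subgroups by order — order 1: 1; order 2: 7; order 4: 4.
Total: 12.

12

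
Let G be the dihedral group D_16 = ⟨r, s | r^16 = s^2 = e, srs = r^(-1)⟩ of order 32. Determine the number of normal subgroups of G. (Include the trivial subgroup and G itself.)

G has 36 subgroups. Checking conjugation-invariance by order — order 1: 1/1 normal; order 2: 1/17 normal; order 4: 1/9 normal; order 8: 1/5 normal; order 16: 3/3 normal; order 32: 1/1 normal.
Total normal subgroups: 8.

8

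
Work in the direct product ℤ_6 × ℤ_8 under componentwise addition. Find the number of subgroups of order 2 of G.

3

|G| = 48 and 2 | 48, so subgroups of order 2 are possible by Lagrange.
The subgroups of order 2 are: {(0,0), (0,4)}; {(0,0), (3,0)}; {(0,0), (3,4)}.
So G has 3 subgroups of order 2.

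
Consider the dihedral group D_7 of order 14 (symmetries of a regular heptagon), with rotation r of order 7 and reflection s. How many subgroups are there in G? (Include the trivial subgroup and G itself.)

10

|G| = 14, so by Lagrange every subgroup order divides 14. Divisors: 1, 2, 7, 14.
Subgroups by order — order 1: 1; order 2: 7; order 7: 1; order 14: 1.
Total: 1 + 7 + 1 + 1 = 10.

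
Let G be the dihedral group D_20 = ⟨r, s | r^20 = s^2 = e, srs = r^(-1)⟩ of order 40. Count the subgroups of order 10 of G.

|G| = 40 and 10 | 40, so subgroups of order 10 are possible by Lagrange.
The subgroups of order 10 are: {e, r^2, r^4, r^6, r^8, r^10, r^12, r^14, r^16, r^18}; {e, r^4, r^8, r^12, r^16, r^2s, r^6s, r^10s, r^14s, r^18s}; {e, r^4, r^8, r^12, r^16, r^3s, r^7s, r^11s, r^15s, r^19s}; {e, r^4, r^8, r^12, r^16, s, r^4s, r^8s, r^12s, r^16s}; … (5 in all).
So G has 5 subgroups of order 10.

5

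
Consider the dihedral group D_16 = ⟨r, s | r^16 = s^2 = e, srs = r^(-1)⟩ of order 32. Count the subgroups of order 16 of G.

3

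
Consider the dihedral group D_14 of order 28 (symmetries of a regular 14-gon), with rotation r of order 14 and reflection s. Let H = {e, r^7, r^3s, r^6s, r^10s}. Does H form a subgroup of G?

No

|H| = 5 does not divide |G| = 28, so by Lagrange H is not a subgroup.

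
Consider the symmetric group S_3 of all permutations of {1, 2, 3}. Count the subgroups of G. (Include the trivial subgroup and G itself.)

|G| = 6, so by Lagrange every subgroup order divides 6. Divisors: 1, 2, 3, 6.
Subgroups by order — order 1: 1; order 2: 3; order 3: 1; order 6: 1.
Total: 1 + 3 + 1 + 1 = 6.

6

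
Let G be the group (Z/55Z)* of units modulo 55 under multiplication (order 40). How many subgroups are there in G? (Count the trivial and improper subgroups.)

|G| = 40, so by Lagrange every subgroup order divides 40. Divisors: 1, 2, 4, 5, 8, 10, 20, 40.
Subgroups by order — order 1: 1; order 2: 3; order 4: 3; order 5: 1; order 8: 1; order 10: 3; order 20: 3; order 40: 1.
Total: 1 + 3 + 3 + 1 + 1 + 3 + 3 + 1 = 16.

16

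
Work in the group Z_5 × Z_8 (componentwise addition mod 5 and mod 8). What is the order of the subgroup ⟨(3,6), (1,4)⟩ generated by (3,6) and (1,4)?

20

|⟨(3,6)⟩| = 20 and |⟨(1,4)⟩| = 10, so |H| is a multiple of lcm(20, 10) = 20 and divides |G| = 40.
Closing under the operation: H = {(0,0), (0,2), (0,4), (0,6), (1,0), (1,2), (1,4), (1,6), (2,0), (2,2), (2,4), (2,6), (3,0), (3,2), (3,4), (3,6), (4,0), (4,2), (4,4), (4,6)}, so |H| = 20.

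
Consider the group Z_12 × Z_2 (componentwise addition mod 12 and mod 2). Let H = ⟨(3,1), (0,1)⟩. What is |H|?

|⟨(3,1)⟩| = 4 and |⟨(0,1)⟩| = 2, so |H| is a multiple of lcm(4, 2) = 4 and divides |G| = 24.
Closing under the operation: H = {(0,0), (0,1), (3,0), (3,1), (6,0), (6,1), (9,0), (9,1)}, so |H| = 8.

8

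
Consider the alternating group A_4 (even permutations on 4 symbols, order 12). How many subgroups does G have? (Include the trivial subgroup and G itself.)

|G| = 12, so by Lagrange every subgroup order divides 12. Divisors: 1, 2, 3, 4, 6, 12.
Subgroups by order — order 1: 1; order 2: 3; order 3: 4; order 4: 1; order 6: 0; order 12: 1.
Total: 1 + 3 + 4 + 1 + 0 + 1 = 10.

10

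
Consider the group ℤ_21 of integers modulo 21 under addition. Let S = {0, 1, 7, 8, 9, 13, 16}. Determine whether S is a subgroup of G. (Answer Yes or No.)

No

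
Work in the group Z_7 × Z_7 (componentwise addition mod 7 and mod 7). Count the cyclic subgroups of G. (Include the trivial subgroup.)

A cyclic subgroup of order d is generated by each of its φ(d) elements of order d, so the cyclic subgroups of order d number (#elements of order d)/φ(d).
Cyclic subgroups by order — order 1: 1; order 7: 8.
Total: 9.

9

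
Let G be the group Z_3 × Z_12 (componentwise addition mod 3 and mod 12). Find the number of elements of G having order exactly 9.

An element (a,b) has order lcm(ord(a), ord(b)); count pairs with lcm equal to 9.
Enumerating gives 0 such elements.

0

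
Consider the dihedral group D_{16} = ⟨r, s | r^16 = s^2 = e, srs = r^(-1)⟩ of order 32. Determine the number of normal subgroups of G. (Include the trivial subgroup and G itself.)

8

G has 36 subgroups. Checking conjugation-invariance by order — order 1: 1/1 normal; order 2: 1/17 normal; order 4: 1/9 normal; order 8: 1/5 normal; order 16: 3/3 normal; order 32: 1/1 normal.
Total normal subgroups: 8.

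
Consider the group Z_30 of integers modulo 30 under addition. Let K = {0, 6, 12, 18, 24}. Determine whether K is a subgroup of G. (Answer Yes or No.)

Yes

|K| = 5 divides |G| = 30, consistent with Lagrange.
K contains the identity, every element's inverse is in K, and K is closed under +: it is a subgroup.
In fact K = ⟨18⟩.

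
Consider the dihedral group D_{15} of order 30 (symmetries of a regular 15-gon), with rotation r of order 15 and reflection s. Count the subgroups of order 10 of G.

3

|G| = 30 and 10 | 30, so subgroups of order 10 are possible by Lagrange.
The subgroups of order 10 are: {e, r^3, r^6, r^9, r^12, rs, r^4s, r^7s, r^10s, r^13s}; {e, r^3, r^6, r^9, r^12, r^2s, r^5s, r^8s, r^11s, r^14s}; {e, r^3, r^6, r^9, r^12, s, r^3s, r^6s, r^9s, r^12s}.
So G has 3 subgroups of order 10.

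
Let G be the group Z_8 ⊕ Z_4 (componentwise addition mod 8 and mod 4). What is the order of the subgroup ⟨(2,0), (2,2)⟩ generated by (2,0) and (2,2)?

|⟨(2,0)⟩| = 4 and |⟨(2,2)⟩| = 4, so |H| is a multiple of lcm(4, 4) = 4 and divides |G| = 32.
Closing under the operation: H = {(0,0), (0,2), (2,0), (2,2), (4,0), (4,2), (6,0), (6,2)}, so |H| = 8.

8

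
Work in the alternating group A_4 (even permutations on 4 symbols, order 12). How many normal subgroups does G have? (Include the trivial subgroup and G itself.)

G has 10 subgroups. Checking conjugation-invariance by order — order 1: 1/1 normal; order 2: 0/3 normal; order 3: 0/4 normal; order 4: 1/1 normal; order 12: 1/1 normal.
Total normal subgroups: 3.

3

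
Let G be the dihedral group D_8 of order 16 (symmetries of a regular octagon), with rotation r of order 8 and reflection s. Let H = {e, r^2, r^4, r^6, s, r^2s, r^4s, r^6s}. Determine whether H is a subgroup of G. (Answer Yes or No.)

Yes

|H| = 8 divides |G| = 16, consistent with Lagrange.
H contains the identity, every element's inverse is in H, and H is closed under ·: it is a subgroup.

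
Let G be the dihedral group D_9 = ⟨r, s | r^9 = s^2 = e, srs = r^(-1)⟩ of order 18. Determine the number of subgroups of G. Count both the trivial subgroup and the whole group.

|G| = 18, so by Lagrange every subgroup order divides 18. Divisors: 1, 2, 3, 6, 9, 18.
Subgroups by order — order 1: 1; order 2: 9; order 3: 1; order 6: 3; order 9: 1; order 18: 1.
Total: 1 + 9 + 1 + 3 + 1 + 1 = 16.

16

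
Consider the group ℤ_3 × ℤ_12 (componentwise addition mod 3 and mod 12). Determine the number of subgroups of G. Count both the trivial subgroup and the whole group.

|G| = 36, so by Lagrange every subgroup order divides 36. Divisors: 1, 2, 3, 4, 6, 9, 12, 18, 36.
Subgroups by order — order 1: 1; order 2: 1; order 3: 4; order 4: 1; order 6: 4; order 9: 1; order 12: 4; order 18: 1; order 36: 1.
Total: 1 + 1 + 4 + 1 + 4 + 1 + 4 + 1 + 1 = 18.

18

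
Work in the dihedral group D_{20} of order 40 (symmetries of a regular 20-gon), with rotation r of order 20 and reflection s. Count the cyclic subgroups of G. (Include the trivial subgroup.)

26

Group the elements of G by the cyclic subgroup they generate; each cyclic subgroup of order d accounts for φ(d) elements.
Cyclic subgroups by order — order 1: 1; order 2: 21; order 4: 1; order 5: 1; order 10: 1; order 20: 1.
Total: 26.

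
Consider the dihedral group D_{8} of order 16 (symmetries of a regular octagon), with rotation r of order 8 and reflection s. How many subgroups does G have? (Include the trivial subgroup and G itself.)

|G| = 16, so by Lagrange every subgroup order divides 16. Divisors: 1, 2, 4, 8, 16.
Subgroups by order — order 1: 1; order 2: 9; order 4: 5; order 8: 3; order 16: 1.
Total: 1 + 9 + 5 + 3 + 1 = 19.

19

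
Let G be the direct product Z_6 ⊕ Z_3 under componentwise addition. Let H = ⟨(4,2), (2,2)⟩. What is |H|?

|⟨(4,2)⟩| = 3 and |⟨(2,2)⟩| = 3, so |H| is a multiple of lcm(3, 3) = 3 and divides |G| = 18.
Closing under the operation: H = {(0,0), (0,1), (0,2), (2,0), (2,1), (2,2), (4,0), (4,1), (4,2)}, so |H| = 9.

9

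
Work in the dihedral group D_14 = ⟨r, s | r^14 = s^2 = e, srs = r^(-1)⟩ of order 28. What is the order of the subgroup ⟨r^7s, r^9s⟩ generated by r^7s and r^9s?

|⟨r^7s⟩| = 2 and |⟨r^9s⟩| = 2, so |H| is a multiple of lcm(2, 2) = 2 and divides |G| = 28.
Closing under the operation: H = {e, r^2, r^4, r^6, r^8, r^10, r^12, rs, r^3s, r^5s, r^7s, r^9s, r^11s, r^13s}, so |H| = 14.

14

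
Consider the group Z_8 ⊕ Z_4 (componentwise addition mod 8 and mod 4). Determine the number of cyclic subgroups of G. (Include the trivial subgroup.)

14

Group the elements of G by the cyclic subgroup they generate; each cyclic subgroup of order d accounts for φ(d) elements.
Cyclic subgroups by order — order 1: 1; order 2: 3; order 4: 6; order 8: 4.
Total: 14.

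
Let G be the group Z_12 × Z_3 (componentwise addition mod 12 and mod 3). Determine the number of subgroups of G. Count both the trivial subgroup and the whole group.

18

|G| = 36, so by Lagrange every subgroup order divides 36. Divisors: 1, 2, 3, 4, 6, 9, 12, 18, 36.
Subgroups by order — order 1: 1; order 2: 1; order 3: 4; order 4: 1; order 6: 4; order 9: 1; order 12: 4; order 18: 1; order 36: 1.
Total: 1 + 1 + 4 + 1 + 4 + 1 + 4 + 1 + 1 = 18.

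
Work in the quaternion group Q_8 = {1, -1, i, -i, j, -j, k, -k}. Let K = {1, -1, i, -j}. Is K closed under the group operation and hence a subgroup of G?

No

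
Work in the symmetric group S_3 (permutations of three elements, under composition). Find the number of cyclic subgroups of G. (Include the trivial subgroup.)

5

Each element a generates a cyclic subgroup ⟨a⟩; distinct elements may generate the same one (a cyclic group of order d has φ(d) generators).
Cyclic subgroups by order — order 1: 1; order 2: 3; order 3: 1.
Total: 5.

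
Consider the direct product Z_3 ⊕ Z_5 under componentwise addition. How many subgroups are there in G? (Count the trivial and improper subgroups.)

|G| = 15, so by Lagrange every subgroup order divides 15. Divisors: 1, 3, 5, 15.
Subgroups by order — order 1: 1; order 3: 1; order 5: 1; order 15: 1.
Total: 1 + 1 + 1 + 1 = 4.

4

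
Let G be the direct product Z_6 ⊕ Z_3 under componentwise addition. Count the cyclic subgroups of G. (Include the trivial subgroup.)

Group the elements of G by the cyclic subgroup they generate; each cyclic subgroup of order d accounts for φ(d) elements.
Cyclic subgroups by order — order 1: 1; order 2: 1; order 3: 4; order 6: 4.
Total: 10.

10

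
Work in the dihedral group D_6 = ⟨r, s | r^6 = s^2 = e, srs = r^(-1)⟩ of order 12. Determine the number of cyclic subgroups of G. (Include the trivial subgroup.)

Each element a generates a cyclic subgroup ⟨a⟩; distinct elements may generate the same one (a cyclic group of order d has φ(d) generators).
Cyclic subgroups by order — order 1: 1; order 2: 7; order 3: 1; order 6: 1.
Total: 10.

10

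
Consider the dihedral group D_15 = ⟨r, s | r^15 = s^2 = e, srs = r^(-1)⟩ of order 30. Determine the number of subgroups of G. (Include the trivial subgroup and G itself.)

|G| = 30, so by Lagrange every subgroup order divides 30. Divisors: 1, 2, 3, 5, 6, 10, 15, 30.
Subgroups by order — order 1: 1; order 2: 15; order 3: 1; order 5: 1; order 6: 5; order 10: 3; order 15: 1; order 30: 1.
Total: 1 + 15 + 1 + 1 + 5 + 3 + 1 + 1 = 28.

28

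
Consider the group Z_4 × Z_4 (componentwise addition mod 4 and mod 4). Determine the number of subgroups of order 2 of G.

3

|G| = 16 and 2 | 16, so subgroups of order 2 are possible by Lagrange.
The subgroups of order 2 are: {(0,0), (0,2)}; {(0,0), (2,0)}; {(0,0), (2,2)}.
So G has 3 subgroups of order 2.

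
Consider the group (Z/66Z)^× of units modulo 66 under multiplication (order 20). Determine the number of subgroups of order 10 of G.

|G| = 20 and 10 | 20, so subgroups of order 10 are possible by Lagrange.
The subgroups of order 10 are: {1, 7, 13, 19, 25, 31, 37, 43, 49, 61}; {1, 17, 25, 29, 31, 35, 37, 41, 49, 65}; {1, 5, 23, 25, 31, 37, 47, 49, 53, 59}.
So G has 3 subgroups of order 10.

3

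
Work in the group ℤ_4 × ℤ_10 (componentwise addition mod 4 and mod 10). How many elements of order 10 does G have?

An element (a,b) has order lcm(ord(a), ord(b)); count pairs with lcm equal to 10.
Enumerating gives 12 such elements.

12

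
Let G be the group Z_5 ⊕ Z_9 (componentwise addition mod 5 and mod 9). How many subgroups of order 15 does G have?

|G| = 45 and 15 | 45, so subgroups of order 15 are possible by Lagrange.
The subgroups of order 15 are: {(0,0), (0,3), (0,6), (1,0), (1,3), (1,6), (2,0), (2,3), (2,6), (3,0), (3,3), (3,6), (4,0), (4,3), (4,6)}.
So G has 1 subgroup of order 15.

1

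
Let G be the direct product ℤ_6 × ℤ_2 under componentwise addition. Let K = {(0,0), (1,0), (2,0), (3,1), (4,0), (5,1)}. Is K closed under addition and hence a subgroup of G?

No

(1,0) ∈ K but its inverse (5,0) ∉ K, so K is not a subgroup.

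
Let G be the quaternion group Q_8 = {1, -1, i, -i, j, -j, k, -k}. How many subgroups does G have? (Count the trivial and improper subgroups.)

|G| = 8, so by Lagrange every subgroup order divides 8. Divisors: 1, 2, 4, 8.
Subgroups by order — order 1: 1; order 2: 1; order 4: 3; order 8: 1.
Total: 1 + 1 + 3 + 1 = 6.

6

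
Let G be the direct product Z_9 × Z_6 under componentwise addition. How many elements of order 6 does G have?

8

An element (a,b) has order lcm(ord(a), ord(b)); count pairs with lcm equal to 6.
Enumerating gives 8 such elements.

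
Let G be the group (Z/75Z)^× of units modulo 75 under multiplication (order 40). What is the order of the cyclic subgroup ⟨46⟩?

Compute successive powers of 46 mod 75: 46, 16, 61, 31, 1; 46^5 ≡ 1 (mod 75).
So |⟨46⟩| = 5.

5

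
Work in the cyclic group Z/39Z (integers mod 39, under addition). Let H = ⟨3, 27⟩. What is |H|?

13

|⟨3⟩| = 13 and |⟨27⟩| = 13, so |H| is a multiple of lcm(13, 13) = 13 and divides |G| = 39.
Closing under the operation: H = {0, 3, 6, 9, 12, 15, 18, 21, 24, 27, 30, 33, 36}, so |H| = 13.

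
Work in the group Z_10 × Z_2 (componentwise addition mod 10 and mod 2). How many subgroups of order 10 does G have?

3

|G| = 20 and 10 | 20, so subgroups of order 10 are possible by Lagrange.
The subgroups of order 10 are: {(0,0), (0,1), (2,0), (2,1), (4,0), (4,1), (6,0), (6,1), (8,0), (8,1)}; {(0,0), (1,0), (2,0), (3,0), (4,0), (5,0), (6,0), (7,0), (8,0), (9,0)}; {(0,0), (1,1), (2,0), (3,1), (4,0), (5,1), (6,0), (7,1), (8,0), (9,1)}.
So G has 3 subgroups of order 10.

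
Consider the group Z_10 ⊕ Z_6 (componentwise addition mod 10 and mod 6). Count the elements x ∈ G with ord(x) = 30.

24

An element (a,b) has order lcm(ord(a), ord(b)); count pairs with lcm equal to 30.
Enumerating gives 24 such elements.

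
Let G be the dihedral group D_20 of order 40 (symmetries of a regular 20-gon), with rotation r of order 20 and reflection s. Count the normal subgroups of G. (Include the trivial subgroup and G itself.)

G has 48 subgroups. Checking conjugation-invariance by order — order 1: 1/1 normal; order 2: 1/21 normal; order 4: 1/11 normal; order 5: 1/1 normal; order 8: 0/5 normal; order 10: 1/5 normal; order 20: 3/3 normal; order 40: 1/1 normal.
Total normal subgroups: 9.

9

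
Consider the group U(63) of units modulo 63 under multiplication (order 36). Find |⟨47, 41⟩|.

18

|⟨47⟩| = 6 and |⟨41⟩| = 6, so |H| is a multiple of lcm(6, 6) = 6 and divides |G| = 36.
Closing under the operation: H = {1, 4, 5, 16, 17, 20, 22, 25, 26, 37, 38, 41, 43, 46, 47, 58, 59, 62}, so |H| = 18.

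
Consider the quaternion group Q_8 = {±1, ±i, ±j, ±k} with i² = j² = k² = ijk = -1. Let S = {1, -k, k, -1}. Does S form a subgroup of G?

Yes

|S| = 4 divides |G| = 8, consistent with Lagrange.
S contains the identity, every element's inverse is in S, and S is closed under ·: it is a subgroup.
In fact S = ⟨-k⟩.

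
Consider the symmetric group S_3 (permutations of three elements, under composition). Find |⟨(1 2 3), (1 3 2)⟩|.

|⟨(1 2 3)⟩| = 3 and |⟨(1 3 2)⟩| = 3, so |H| is a multiple of lcm(3, 3) = 3 and divides |G| = 6.
Closing under the operation: H = {e, (1 2 3), (1 3 2)}, so |H| = 3.

3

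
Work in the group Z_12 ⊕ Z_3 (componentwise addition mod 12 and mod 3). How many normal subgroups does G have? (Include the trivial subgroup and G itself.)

18

G is abelian, so every subgroup is normal.
G has 18 subgroups in total, hence 18 normal subgroups.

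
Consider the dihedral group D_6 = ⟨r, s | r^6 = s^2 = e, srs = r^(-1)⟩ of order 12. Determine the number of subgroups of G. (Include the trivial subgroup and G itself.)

16

|G| = 12, so by Lagrange every subgroup order divides 12. Divisors: 1, 2, 3, 4, 6, 12.
Subgroups by order — order 1: 1; order 2: 7; order 3: 1; order 4: 3; order 6: 3; order 12: 1.
Total: 1 + 7 + 1 + 3 + 3 + 1 = 16.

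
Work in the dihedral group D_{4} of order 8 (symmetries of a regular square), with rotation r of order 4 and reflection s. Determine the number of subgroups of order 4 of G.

|G| = 8 and 4 | 8, so subgroups of order 4 are possible by Lagrange.
The subgroups of order 4 are: {e, r, r^2, r^3}; {e, r^2, s, r^2s}; {e, r^2, rs, r^3s}.
So G has 3 subgroups of order 4.

3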